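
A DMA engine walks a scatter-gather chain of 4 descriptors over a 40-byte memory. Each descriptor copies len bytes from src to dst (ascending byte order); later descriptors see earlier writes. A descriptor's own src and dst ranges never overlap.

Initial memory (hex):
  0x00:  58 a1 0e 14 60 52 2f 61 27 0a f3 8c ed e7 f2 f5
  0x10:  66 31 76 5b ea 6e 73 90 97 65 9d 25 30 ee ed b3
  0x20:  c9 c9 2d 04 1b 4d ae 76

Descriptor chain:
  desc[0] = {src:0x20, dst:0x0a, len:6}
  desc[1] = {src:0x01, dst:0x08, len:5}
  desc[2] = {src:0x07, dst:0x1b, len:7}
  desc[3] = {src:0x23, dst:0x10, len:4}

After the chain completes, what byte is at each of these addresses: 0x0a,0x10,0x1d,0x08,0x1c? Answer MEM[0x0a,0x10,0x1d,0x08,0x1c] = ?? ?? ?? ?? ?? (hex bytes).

[0] 0x20->0x0a len=6 : c9 c9 2d 04 1b 4d
[1] 0x01->0x08 len=5 : a1 0e 14 60 52
[2] 0x07->0x1b len=7 : 61 a1 0e 14 60 52 04
[3] 0x23->0x10 len=4 : 04 1b 4d ae
query mem[0x0a]=0x14, mem[0x10]=0x04, mem[0x1d]=0x0e, mem[0x08]=0xa1, mem[0x1c]=0xa1

MEM[0x0a,0x10,0x1d,0x08,0x1c] = 14 04 0e a1 a1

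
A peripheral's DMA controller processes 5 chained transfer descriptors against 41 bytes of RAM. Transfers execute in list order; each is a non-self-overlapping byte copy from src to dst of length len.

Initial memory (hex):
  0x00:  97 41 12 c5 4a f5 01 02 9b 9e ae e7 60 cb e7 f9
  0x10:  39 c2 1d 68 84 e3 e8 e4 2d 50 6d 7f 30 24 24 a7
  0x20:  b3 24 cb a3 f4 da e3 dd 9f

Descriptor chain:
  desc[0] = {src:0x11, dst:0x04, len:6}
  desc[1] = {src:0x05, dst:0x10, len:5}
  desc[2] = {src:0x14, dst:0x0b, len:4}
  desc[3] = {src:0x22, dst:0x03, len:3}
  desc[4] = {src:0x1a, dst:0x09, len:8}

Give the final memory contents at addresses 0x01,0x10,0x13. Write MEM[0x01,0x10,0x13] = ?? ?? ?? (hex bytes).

MEM[0x01,0x10,0x13] = 41 24 e3

#0 dst[0x04+6] := {0xc2,0x1d,0x68,0x84,0xe3,0xe8}
#1 dst[0x10+5] := {0x1d,0x68,0x84,0xe3,0xe8}
#2 dst[0x0b+4] := {0xe8,0xe3,0xe8,0xe4}
#3 dst[0x03+3] := {0xcb,0xa3,0xf4}
#4 dst[0x09+8] := {0x6d,0x7f,0x30,0x24,0x24,0xa7,0xb3,0x24}
query mem[0x01]=0x41, mem[0x10]=0x24, mem[0x13]=0xe3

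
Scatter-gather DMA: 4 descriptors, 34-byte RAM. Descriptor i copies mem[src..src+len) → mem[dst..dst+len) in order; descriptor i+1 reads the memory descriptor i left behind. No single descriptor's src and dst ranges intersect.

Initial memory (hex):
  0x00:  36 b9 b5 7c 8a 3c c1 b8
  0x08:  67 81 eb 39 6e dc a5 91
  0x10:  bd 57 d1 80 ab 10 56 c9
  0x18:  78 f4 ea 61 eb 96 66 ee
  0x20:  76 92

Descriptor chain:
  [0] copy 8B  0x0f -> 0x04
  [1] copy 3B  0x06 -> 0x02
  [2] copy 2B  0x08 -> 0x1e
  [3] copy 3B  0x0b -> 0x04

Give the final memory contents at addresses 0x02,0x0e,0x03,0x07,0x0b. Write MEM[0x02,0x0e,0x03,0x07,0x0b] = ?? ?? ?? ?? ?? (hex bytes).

[0] 0x0f->0x04 len=8 : 91 bd 57 d1 80 ab 10 56
[1] 0x06->0x02 len=3 : 57 d1 80
[2] 0x08->0x1e len=2 : 80 ab
[3] 0x0b->0x04 len=3 : 56 6e dc
query mem[0x02]=0x57, mem[0x0e]=0xa5, mem[0x03]=0xd1, mem[0x07]=0xd1, mem[0x0b]=0x56

MEM[0x02,0x0e,0x03,0x07,0x0b] = 57 a5 d1 d1 56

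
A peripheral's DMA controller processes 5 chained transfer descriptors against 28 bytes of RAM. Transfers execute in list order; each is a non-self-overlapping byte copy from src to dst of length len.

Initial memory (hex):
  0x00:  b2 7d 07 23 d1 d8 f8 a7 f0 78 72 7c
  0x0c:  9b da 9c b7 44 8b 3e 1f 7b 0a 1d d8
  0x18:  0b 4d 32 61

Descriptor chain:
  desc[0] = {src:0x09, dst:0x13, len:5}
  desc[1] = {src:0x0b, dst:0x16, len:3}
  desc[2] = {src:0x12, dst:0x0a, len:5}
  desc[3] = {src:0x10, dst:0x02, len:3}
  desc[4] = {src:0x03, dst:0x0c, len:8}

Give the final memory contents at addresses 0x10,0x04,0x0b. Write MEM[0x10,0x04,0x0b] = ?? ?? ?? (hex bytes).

[0] 0x09->0x13 len=5 : 78 72 7c 9b da
[1] 0x0b->0x16 len=3 : 7c 9b da
[2] 0x12->0x0a len=5 : 3e 78 72 7c 7c
[3] 0x10->0x02 len=3 : 44 8b 3e
[4] 0x03->0x0c len=8 : 8b 3e d8 f8 a7 f0 78 3e
query mem[0x10]=0xa7, mem[0x04]=0x3e, mem[0x0b]=0x78

MEM[0x10,0x04,0x0b] = a7 3e 78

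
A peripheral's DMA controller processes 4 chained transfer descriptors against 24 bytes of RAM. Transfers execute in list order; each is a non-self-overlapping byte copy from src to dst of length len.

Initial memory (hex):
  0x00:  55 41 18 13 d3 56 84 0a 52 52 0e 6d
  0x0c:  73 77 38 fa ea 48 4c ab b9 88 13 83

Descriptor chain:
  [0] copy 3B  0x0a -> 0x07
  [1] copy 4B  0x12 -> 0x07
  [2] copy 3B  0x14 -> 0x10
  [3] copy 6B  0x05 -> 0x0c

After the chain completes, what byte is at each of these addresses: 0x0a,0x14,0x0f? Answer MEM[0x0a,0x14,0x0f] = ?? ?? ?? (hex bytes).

MEM[0x0a,0x14,0x0f] = 88 b9 ab

[0] 0x0a->0x07 len=3 : 0e 6d 73
[1] 0x12->0x07 len=4 : 4c ab b9 88
[2] 0x14->0x10 len=3 : b9 88 13
[3] 0x05->0x0c len=6 : 56 84 4c ab b9 88
query mem[0x0a]=0x88, mem[0x14]=0xb9, mem[0x0f]=0xab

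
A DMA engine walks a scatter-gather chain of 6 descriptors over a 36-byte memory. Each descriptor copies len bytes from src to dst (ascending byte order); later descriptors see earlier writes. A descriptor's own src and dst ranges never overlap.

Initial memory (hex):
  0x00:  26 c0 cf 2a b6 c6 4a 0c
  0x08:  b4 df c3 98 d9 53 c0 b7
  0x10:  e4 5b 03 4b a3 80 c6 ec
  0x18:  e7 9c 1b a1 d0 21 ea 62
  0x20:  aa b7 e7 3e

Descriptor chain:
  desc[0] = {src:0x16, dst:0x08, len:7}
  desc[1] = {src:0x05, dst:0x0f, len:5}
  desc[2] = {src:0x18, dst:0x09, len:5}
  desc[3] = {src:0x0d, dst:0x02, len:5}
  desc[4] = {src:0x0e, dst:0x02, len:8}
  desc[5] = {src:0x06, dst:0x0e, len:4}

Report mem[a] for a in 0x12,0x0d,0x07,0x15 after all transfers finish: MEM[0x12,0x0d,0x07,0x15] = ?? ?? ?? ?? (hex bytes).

MEM[0x12,0x0d,0x07,0x15] = c6 d0 ec 80

#0 dst[0x08+7] := {0xc6,0xec,0xe7,0x9c,0x1b,0xa1,0xd0}
#1 dst[0x0f+5] := {0xc6,0x4a,0x0c,0xc6,0xec}
#2 dst[0x09+5] := {0xe7,0x9c,0x1b,0xa1,0xd0}
#3 dst[0x02+5] := {0xd0,0xd0,0xc6,0x4a,0x0c}
#4 dst[0x02+8] := {0xd0,0xc6,0x4a,0x0c,0xc6,0xec,0xa3,0x80}
#5 dst[0x0e+4] := {0xc6,0xec,0xa3,0x80}
query mem[0x12]=0xc6, mem[0x0d]=0xd0, mem[0x07]=0xec, mem[0x15]=0x80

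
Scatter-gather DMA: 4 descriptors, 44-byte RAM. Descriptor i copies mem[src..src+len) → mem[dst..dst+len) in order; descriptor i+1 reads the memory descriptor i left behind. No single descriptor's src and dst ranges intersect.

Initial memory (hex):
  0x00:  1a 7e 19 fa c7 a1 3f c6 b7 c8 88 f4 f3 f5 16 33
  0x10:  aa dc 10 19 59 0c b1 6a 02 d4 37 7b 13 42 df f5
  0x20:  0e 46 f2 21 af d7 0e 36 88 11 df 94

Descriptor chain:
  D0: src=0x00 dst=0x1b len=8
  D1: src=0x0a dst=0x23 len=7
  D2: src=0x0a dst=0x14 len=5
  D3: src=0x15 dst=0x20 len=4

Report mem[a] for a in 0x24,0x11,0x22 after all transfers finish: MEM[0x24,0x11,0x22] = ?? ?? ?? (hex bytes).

  after D0: wrote 8B at 0x1b = 1a7e19fac7a13fc6
  after D1: wrote 7B at 0x23 = 88f4f3f51633aa
  after D2: wrote 5B at 0x14 = 88f4f3f516
  after D3: wrote 4B at 0x20 = f4f3f516
query mem[0x24]=0xf4, mem[0x11]=0xdc, mem[0x22]=0xf5

MEM[0x24,0x11,0x22] = f4 dc f5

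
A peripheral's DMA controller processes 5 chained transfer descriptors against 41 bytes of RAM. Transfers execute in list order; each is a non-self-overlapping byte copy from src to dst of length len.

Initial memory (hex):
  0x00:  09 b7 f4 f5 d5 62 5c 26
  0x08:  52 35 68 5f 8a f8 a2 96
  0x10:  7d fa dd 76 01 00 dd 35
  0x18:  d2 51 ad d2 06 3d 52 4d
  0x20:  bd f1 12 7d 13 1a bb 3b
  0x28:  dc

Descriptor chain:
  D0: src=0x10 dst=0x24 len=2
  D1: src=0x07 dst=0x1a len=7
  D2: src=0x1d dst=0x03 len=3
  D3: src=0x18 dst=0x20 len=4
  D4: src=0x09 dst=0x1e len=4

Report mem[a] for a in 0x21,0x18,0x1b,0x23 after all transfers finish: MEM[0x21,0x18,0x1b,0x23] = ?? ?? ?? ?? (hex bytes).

  after D0: wrote 2B at 0x24 = 7dfa
  after D1: wrote 7B at 0x1a = 265235685f8af8
  after D2: wrote 3B at 0x03 = 685f8a
  after D3: wrote 4B at 0x20 = d2512652
  after D4: wrote 4B at 0x1e = 35685f8a
query mem[0x21]=0x8a, mem[0x18]=0xd2, mem[0x1b]=0x52, mem[0x23]=0x52

MEM[0x21,0x18,0x1b,0x23] = 8a d2 52 52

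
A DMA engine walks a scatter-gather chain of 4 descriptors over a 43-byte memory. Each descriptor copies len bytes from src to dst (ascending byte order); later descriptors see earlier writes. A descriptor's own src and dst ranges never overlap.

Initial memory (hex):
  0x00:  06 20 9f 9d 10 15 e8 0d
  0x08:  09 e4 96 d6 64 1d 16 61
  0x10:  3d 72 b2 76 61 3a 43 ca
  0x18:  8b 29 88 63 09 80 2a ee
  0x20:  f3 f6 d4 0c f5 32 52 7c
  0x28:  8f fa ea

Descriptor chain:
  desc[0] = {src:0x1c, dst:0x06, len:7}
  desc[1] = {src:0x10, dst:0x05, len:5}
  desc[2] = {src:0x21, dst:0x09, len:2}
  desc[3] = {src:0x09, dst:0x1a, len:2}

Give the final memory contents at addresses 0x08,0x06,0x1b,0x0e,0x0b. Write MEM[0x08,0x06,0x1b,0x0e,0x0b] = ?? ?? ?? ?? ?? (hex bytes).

MEM[0x08,0x06,0x1b,0x0e,0x0b] = 76 72 d4 16 f6

D0: mem[0x06..0x0c] <- [09 80 2a ee f3 f6 d4]
D1: mem[0x05..0x09] <- [3d 72 b2 76 61]
D2: mem[0x09..0x0a] <- [f6 d4]
D3: mem[0x1a..0x1b] <- [f6 d4]
query mem[0x08]=0x76, mem[0x06]=0x72, mem[0x1b]=0xd4, mem[0x0e]=0x16, mem[0x0b]=0xf6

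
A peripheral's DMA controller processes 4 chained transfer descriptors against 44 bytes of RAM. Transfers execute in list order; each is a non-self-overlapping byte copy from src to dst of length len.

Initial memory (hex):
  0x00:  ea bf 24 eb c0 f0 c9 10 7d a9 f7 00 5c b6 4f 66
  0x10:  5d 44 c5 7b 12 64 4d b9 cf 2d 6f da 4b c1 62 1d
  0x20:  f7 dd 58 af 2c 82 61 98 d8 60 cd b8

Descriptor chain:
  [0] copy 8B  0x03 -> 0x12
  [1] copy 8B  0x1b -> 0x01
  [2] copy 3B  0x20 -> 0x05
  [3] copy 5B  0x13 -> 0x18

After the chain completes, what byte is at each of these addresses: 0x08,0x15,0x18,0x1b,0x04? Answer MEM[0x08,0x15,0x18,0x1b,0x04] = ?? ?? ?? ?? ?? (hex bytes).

D0: mem[0x12..0x19] <- [eb c0 f0 c9 10 7d a9 f7]
D1: mem[0x01..0x08] <- [da 4b c1 62 1d f7 dd 58]
D2: mem[0x05..0x07] <- [f7 dd 58]
D3: mem[0x18..0x1c] <- [c0 f0 c9 10 7d]
query mem[0x08]=0x58, mem[0x15]=0xc9, mem[0x18]=0xc0, mem[0x1b]=0x10, mem[0x04]=0x62

MEM[0x08,0x15,0x18,0x1b,0x04] = 58 c9 c0 10 62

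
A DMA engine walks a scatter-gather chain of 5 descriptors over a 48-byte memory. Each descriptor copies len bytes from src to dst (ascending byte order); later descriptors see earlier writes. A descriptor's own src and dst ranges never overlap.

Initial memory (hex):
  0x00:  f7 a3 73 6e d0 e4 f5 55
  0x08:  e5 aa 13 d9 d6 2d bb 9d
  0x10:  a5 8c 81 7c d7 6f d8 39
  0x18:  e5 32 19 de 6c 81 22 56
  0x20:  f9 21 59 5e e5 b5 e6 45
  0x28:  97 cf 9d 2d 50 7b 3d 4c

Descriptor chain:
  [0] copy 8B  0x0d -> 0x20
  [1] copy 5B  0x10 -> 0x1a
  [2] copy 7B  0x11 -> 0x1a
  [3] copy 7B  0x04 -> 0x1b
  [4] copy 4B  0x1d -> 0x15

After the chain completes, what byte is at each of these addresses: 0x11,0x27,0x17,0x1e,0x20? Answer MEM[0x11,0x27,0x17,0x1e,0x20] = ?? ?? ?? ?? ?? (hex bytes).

  after D0: wrote 8B at 0x20 = 2dbb9da58c817cd7
  after D1: wrote 5B at 0x1a = a58c817cd7
  after D2: wrote 7B at 0x1a = 8c817cd76fd839
  after D3: wrote 7B at 0x1b = d0e4f555e5aa13
  after D4: wrote 4B at 0x15 = f555e5aa
query mem[0x11]=0x8c, mem[0x27]=0xd7, mem[0x17]=0xe5, mem[0x1e]=0x55, mem[0x20]=0xaa

MEM[0x11,0x27,0x17,0x1e,0x20] = 8c d7 e5 55 aa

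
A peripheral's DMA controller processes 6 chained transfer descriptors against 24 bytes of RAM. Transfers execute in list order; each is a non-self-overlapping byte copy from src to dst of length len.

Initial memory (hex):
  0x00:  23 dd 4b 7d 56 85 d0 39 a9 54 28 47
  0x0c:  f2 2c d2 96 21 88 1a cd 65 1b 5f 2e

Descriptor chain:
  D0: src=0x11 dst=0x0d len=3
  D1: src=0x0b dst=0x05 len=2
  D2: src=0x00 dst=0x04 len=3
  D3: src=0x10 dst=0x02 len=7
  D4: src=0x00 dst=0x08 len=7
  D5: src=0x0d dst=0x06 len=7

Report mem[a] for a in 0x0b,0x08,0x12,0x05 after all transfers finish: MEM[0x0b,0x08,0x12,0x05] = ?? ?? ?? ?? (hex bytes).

[0] 0x11->0x0d len=3 : 88 1a cd
[1] 0x0b->0x05 len=2 : 47 f2
[2] 0x00->0x04 len=3 : 23 dd 4b
[3] 0x10->0x02 len=7 : 21 88 1a cd 65 1b 5f
[4] 0x00->0x08 len=7 : 23 dd 21 88 1a cd 65
[5] 0x0d->0x06 len=7 : cd 65 cd 21 88 1a cd
query mem[0x0b]=0x1a, mem[0x08]=0xcd, mem[0x12]=0x1a, mem[0x05]=0xcd

MEM[0x0b,0x08,0x12,0x05] = 1a cd 1a cd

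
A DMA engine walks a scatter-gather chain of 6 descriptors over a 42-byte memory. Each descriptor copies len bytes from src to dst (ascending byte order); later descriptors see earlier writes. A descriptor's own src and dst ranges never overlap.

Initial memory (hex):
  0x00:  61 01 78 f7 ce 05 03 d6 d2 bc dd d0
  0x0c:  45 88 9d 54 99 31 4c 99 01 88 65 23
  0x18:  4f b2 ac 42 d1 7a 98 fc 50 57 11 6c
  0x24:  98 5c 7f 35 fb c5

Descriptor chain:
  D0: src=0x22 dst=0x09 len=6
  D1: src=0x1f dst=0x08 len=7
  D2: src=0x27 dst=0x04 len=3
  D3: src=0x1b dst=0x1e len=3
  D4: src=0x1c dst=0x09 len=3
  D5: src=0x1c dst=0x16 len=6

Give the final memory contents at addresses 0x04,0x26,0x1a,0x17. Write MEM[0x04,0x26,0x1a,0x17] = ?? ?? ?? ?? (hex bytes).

D0: mem[0x09..0x0e] <- [11 6c 98 5c 7f 35]
D1: mem[0x08..0x0e] <- [fc 50 57 11 6c 98 5c]
D2: mem[0x04..0x06] <- [35 fb c5]
D3: mem[0x1e..0x20] <- [42 d1 7a]
D4: mem[0x09..0x0b] <- [d1 7a 42]
D5: mem[0x16..0x1b] <- [d1 7a 42 d1 7a 57]
query mem[0x04]=0x35, mem[0x26]=0x7f, mem[0x1a]=0x7a, mem[0x17]=0x7a

MEM[0x04,0x26,0x1a,0x17] = 35 7f 7a 7a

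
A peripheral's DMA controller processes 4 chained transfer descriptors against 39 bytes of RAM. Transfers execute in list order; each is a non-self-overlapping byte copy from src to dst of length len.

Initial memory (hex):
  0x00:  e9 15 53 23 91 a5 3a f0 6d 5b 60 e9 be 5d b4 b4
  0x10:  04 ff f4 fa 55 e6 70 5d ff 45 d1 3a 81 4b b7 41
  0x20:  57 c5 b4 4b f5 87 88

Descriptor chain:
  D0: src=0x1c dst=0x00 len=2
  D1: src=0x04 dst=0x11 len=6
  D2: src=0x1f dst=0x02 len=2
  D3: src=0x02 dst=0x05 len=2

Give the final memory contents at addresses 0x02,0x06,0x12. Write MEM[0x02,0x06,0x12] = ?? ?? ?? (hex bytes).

MEM[0x02,0x06,0x12] = 41 57 a5

D0: mem[0x00..0x01] <- [81 4b]
D1: mem[0x11..0x16] <- [91 a5 3a f0 6d 5b]
D2: mem[0x02..0x03] <- [41 57]
D3: mem[0x05..0x06] <- [41 57]
query mem[0x02]=0x41, mem[0x06]=0x57, mem[0x12]=0xa5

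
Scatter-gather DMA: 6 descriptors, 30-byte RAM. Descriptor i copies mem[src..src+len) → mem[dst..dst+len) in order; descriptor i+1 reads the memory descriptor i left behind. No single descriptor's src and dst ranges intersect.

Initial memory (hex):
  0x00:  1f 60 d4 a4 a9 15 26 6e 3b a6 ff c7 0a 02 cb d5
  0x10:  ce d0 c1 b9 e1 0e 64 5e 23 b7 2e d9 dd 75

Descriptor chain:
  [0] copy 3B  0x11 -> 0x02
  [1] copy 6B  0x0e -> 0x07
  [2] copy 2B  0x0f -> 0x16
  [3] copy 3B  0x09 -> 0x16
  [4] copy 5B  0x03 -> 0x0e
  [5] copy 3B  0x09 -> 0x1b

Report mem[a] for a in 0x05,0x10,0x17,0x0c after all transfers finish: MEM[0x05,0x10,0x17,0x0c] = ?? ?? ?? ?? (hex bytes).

MEM[0x05,0x10,0x17,0x0c] = 15 15 d0 b9

#0 dst[0x02+3] := {0xd0,0xc1,0xb9}
#1 dst[0x07+6] := {0xcb,0xd5,0xce,0xd0,0xc1,0xb9}
#2 dst[0x16+2] := {0xd5,0xce}
#3 dst[0x16+3] := {0xce,0xd0,0xc1}
#4 dst[0x0e+5] := {0xc1,0xb9,0x15,0x26,0xcb}
#5 dst[0x1b+3] := {0xce,0xd0,0xc1}
query mem[0x05]=0x15, mem[0x10]=0x15, mem[0x17]=0xd0, mem[0x0c]=0xb9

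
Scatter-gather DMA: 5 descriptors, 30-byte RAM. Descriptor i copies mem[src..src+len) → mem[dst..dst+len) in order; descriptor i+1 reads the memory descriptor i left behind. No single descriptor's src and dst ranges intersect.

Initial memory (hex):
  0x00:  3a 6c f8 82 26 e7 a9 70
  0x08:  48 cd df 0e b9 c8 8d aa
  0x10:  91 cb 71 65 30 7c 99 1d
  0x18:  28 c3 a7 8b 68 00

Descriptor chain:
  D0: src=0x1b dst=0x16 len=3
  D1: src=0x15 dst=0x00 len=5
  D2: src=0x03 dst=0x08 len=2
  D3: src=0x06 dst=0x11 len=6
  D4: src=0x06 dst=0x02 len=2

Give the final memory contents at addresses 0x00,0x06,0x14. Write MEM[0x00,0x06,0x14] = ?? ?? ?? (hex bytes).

#0 dst[0x16+3] := {0x8b,0x68,0x00}
#1 dst[0x00+5] := {0x7c,0x8b,0x68,0x00,0xc3}
#2 dst[0x08+2] := {0x00,0xc3}
#3 dst[0x11+6] := {0xa9,0x70,0x00,0xc3,0xdf,0x0e}
#4 dst[0x02+2] := {0xa9,0x70}
query mem[0x00]=0x7c, mem[0x06]=0xa9, mem[0x14]=0xc3

MEM[0x00,0x06,0x14] = 7c a9 c3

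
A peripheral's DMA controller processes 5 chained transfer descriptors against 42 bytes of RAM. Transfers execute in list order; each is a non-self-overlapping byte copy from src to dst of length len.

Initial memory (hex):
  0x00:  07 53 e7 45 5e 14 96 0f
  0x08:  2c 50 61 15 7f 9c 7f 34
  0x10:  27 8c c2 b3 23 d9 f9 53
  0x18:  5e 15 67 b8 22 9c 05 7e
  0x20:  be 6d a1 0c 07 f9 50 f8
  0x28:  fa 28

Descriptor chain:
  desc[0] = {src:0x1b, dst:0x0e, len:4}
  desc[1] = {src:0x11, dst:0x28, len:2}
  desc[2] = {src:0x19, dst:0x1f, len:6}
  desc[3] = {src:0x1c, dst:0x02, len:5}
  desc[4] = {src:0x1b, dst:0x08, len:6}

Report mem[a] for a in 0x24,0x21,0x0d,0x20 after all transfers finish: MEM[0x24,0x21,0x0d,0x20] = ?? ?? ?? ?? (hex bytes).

D0: mem[0x0e..0x11] <- [b8 22 9c 05]
D1: mem[0x28..0x29] <- [05 c2]
D2: mem[0x1f..0x24] <- [15 67 b8 22 9c 05]
D3: mem[0x02..0x06] <- [22 9c 05 15 67]
D4: mem[0x08..0x0d] <- [b8 22 9c 05 15 67]
query mem[0x24]=0x05, mem[0x21]=0xb8, mem[0x0d]=0x67, mem[0x20]=0x67

MEM[0x24,0x21,0x0d,0x20] = 05 b8 67 67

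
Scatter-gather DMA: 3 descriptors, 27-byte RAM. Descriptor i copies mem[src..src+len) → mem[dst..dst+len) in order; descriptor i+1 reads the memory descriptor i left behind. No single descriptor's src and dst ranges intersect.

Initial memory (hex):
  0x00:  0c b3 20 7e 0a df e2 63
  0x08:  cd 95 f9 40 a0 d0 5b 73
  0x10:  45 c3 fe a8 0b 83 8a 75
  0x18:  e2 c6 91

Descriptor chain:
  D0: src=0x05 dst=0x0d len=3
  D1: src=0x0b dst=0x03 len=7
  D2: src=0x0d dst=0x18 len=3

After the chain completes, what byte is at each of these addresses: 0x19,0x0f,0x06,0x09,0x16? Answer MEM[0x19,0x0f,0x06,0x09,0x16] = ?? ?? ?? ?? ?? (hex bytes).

MEM[0x19,0x0f,0x06,0x09,0x16] = e2 63 e2 c3 8a

#0 dst[0x0d+3] := {0xdf,0xe2,0x63}
#1 dst[0x03+7] := {0x40,0xa0,0xdf,0xe2,0x63,0x45,0xc3}
#2 dst[0x18+3] := {0xdf,0xe2,0x63}
query mem[0x19]=0xe2, mem[0x0f]=0x63, mem[0x06]=0xe2, mem[0x09]=0xc3, mem[0x16]=0x8a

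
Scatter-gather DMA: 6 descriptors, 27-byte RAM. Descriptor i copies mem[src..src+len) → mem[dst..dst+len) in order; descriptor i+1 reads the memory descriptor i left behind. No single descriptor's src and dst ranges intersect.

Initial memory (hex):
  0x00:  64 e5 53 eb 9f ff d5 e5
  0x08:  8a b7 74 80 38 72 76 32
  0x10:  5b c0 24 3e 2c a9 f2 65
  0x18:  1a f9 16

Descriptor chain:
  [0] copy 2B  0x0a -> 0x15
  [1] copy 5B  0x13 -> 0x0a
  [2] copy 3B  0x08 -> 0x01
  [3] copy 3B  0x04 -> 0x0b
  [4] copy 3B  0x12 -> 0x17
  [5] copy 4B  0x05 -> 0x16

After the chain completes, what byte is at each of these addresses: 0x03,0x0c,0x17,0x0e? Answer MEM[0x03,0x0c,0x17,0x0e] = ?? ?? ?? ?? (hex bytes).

  after D0: wrote 2B at 0x15 = 7480
  after D1: wrote 5B at 0x0a = 3e2c748065
  after D2: wrote 3B at 0x01 = 8ab73e
  after D3: wrote 3B at 0x0b = 9fffd5
  after D4: wrote 3B at 0x17 = 243e2c
  after D5: wrote 4B at 0x16 = ffd5e58a
query mem[0x03]=0x3e, mem[0x0c]=0xff, mem[0x17]=0xd5, mem[0x0e]=0x65

MEM[0x03,0x0c,0x17,0x0e] = 3e ff d5 65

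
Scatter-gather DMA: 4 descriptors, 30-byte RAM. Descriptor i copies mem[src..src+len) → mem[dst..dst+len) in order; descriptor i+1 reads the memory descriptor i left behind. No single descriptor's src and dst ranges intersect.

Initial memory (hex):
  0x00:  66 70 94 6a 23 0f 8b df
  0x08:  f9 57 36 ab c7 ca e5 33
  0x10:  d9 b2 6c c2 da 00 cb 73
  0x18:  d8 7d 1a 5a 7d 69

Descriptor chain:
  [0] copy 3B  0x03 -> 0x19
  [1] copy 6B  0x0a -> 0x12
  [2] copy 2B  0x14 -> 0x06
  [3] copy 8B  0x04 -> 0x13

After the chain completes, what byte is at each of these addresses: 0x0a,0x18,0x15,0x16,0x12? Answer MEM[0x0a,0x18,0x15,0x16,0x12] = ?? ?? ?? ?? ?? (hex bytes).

MEM[0x0a,0x18,0x15,0x16,0x12] = 36 57 c7 ca 36

#0 dst[0x19+3] := {0x6a,0x23,0x0f}
#1 dst[0x12+6] := {0x36,0xab,0xc7,0xca,0xe5,0x33}
#2 dst[0x06+2] := {0xc7,0xca}
#3 dst[0x13+8] := {0x23,0x0f,0xc7,0xca,0xf9,0x57,0x36,0xab}
query mem[0x0a]=0x36, mem[0x18]=0x57, mem[0x15]=0xc7, mem[0x16]=0xca, mem[0x12]=0x36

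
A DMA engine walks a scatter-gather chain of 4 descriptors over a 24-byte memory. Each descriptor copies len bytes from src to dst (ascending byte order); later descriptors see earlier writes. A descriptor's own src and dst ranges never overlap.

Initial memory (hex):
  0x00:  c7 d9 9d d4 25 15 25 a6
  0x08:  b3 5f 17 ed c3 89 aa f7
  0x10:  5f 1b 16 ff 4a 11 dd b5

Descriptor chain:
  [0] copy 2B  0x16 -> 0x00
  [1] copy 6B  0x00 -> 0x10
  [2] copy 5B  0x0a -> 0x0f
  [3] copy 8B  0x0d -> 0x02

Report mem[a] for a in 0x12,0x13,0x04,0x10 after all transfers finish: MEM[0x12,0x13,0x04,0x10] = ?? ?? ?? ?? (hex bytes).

[0] 0x16->0x00 len=2 : dd b5
[1] 0x00->0x10 len=6 : dd b5 9d d4 25 15
[2] 0x0a->0x0f len=5 : 17 ed c3 89 aa
[3] 0x0d->0x02 len=8 : 89 aa 17 ed c3 89 aa 25
query mem[0x12]=0x89, mem[0x13]=0xaa, mem[0x04]=0x17, mem[0x10]=0xed

MEM[0x12,0x13,0x04,0x10] = 89 aa 17 ed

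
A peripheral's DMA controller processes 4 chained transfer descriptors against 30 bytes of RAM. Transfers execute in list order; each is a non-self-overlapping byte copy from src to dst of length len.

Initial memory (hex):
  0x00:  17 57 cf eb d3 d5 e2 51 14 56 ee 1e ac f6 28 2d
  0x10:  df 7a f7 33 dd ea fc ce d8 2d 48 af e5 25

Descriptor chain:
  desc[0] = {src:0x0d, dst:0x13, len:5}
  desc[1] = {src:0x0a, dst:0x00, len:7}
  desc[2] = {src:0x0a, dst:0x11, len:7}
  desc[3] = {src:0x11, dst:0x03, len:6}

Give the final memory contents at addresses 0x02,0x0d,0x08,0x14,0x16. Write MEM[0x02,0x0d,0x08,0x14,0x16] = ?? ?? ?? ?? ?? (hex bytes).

MEM[0x02,0x0d,0x08,0x14,0x16] = ac f6 2d f6 2d

D0: mem[0x13..0x17] <- [f6 28 2d df 7a]
D1: mem[0x00..0x06] <- [ee 1e ac f6 28 2d df]
D2: mem[0x11..0x17] <- [ee 1e ac f6 28 2d df]
D3: mem[0x03..0x08] <- [ee 1e ac f6 28 2d]
query mem[0x02]=0xac, mem[0x0d]=0xf6, mem[0x08]=0x2d, mem[0x14]=0xf6, mem[0x16]=0x2d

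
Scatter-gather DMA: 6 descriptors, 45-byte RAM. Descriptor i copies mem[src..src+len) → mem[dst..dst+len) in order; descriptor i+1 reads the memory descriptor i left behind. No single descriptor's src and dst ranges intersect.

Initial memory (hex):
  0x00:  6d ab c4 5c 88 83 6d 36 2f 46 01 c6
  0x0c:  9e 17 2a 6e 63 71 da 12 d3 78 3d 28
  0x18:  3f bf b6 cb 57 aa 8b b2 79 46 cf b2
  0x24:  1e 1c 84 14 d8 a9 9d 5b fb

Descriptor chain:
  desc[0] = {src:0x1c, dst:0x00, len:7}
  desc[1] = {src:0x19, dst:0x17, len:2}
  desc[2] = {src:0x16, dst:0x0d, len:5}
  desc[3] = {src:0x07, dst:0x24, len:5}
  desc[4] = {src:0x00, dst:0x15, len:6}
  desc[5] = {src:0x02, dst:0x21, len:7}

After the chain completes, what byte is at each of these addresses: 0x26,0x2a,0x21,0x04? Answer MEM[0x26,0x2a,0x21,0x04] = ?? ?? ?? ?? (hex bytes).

[0] 0x1c->0x00 len=7 : 57 aa 8b b2 79 46 cf
[1] 0x19->0x17 len=2 : bf b6
[2] 0x16->0x0d len=5 : 3d bf b6 bf b6
[3] 0x07->0x24 len=5 : 36 2f 46 01 c6
[4] 0x00->0x15 len=6 : 57 aa 8b b2 79 46
[5] 0x02->0x21 len=7 : 8b b2 79 46 cf 36 2f
query mem[0x26]=0x36, mem[0x2a]=0x9d, mem[0x21]=0x8b, mem[0x04]=0x79

MEM[0x26,0x2a,0x21,0x04] = 36 9d 8b 79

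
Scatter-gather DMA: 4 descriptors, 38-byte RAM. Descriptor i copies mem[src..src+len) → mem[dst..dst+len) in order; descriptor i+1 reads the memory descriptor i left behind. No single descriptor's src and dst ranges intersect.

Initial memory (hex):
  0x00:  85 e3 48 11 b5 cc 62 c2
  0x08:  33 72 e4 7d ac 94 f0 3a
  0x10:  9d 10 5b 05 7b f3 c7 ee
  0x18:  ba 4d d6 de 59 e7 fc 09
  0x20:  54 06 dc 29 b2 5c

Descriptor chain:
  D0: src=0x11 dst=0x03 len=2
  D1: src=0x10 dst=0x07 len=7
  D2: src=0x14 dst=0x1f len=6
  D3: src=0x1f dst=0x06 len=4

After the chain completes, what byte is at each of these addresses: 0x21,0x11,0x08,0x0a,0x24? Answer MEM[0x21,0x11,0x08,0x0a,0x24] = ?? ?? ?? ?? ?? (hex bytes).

D0: mem[0x03..0x04] <- [10 5b]
D1: mem[0x07..0x0d] <- [9d 10 5b 05 7b f3 c7]
D2: mem[0x1f..0x24] <- [7b f3 c7 ee ba 4d]
D3: mem[0x06..0x09] <- [7b f3 c7 ee]
query mem[0x21]=0xc7, mem[0x11]=0x10, mem[0x08]=0xc7, mem[0x0a]=0x05, mem[0x24]=0x4d

MEM[0x21,0x11,0x08,0x0a,0x24] = c7 10 c7 05 4d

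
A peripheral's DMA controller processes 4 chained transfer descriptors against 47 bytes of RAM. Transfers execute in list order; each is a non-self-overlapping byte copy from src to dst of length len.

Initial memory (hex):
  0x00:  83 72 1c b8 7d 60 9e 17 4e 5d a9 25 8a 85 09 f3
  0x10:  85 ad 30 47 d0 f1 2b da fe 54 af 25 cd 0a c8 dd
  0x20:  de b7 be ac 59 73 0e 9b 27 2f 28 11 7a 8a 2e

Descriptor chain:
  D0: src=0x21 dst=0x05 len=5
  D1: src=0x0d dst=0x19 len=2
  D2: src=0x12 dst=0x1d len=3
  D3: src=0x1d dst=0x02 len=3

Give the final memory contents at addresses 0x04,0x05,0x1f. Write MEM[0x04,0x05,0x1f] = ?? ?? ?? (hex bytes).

D0: mem[0x05..0x09] <- [b7 be ac 59 73]
D1: mem[0x19..0x1a] <- [85 09]
D2: mem[0x1d..0x1f] <- [30 47 d0]
D3: mem[0x02..0x04] <- [30 47 d0]
query mem[0x04]=0xd0, mem[0x05]=0xb7, mem[0x1f]=0xd0

MEM[0x04,0x05,0x1f] = d0 b7 d0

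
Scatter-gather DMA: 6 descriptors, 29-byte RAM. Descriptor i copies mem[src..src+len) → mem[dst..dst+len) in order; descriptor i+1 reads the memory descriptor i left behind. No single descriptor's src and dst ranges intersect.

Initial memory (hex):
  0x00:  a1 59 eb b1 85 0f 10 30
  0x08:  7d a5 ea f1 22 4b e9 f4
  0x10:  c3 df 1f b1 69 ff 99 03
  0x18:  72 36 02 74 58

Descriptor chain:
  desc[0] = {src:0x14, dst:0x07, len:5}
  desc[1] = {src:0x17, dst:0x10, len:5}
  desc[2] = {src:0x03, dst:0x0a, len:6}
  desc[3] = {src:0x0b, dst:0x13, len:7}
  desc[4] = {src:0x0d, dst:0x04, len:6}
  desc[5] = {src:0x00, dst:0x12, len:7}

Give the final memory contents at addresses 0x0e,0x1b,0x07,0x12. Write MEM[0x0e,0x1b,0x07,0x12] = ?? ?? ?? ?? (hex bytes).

MEM[0x0e,0x1b,0x07,0x12] = 69 74 03 a1

  after D0: wrote 5B at 0x07 = 69ff990372
  after D1: wrote 5B at 0x10 = 0372360274
  after D2: wrote 6B at 0x0a = b1850f1069ff
  after D3: wrote 7B at 0x13 = 850f1069ff0372
  after D4: wrote 6B at 0x04 = 1069ff037236
  after D5: wrote 7B at 0x12 = a159ebb11069ff
query mem[0x0e]=0x69, mem[0x1b]=0x74, mem[0x07]=0x03, mem[0x12]=0xa1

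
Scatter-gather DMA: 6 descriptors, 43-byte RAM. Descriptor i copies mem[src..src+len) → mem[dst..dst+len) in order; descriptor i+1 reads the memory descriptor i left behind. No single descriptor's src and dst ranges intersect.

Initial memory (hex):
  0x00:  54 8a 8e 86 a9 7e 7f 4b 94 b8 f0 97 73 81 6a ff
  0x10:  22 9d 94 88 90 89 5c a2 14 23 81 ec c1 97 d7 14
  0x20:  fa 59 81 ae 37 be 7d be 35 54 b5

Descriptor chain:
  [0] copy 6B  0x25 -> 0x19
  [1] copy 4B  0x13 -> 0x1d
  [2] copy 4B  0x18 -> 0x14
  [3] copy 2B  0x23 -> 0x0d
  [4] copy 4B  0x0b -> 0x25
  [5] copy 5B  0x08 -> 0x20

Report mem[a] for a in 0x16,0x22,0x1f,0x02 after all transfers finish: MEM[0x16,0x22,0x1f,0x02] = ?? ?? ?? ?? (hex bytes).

#0 dst[0x19+6] := {0xbe,0x7d,0xbe,0x35,0x54,0xb5}
#1 dst[0x1d+4] := {0x88,0x90,0x89,0x5c}
#2 dst[0x14+4] := {0x14,0xbe,0x7d,0xbe}
#3 dst[0x0d+2] := {0xae,0x37}
#4 dst[0x25+4] := {0x97,0x73,0xae,0x37}
#5 dst[0x20+5] := {0x94,0xb8,0xf0,0x97,0x73}
query mem[0x16]=0x7d, mem[0x22]=0xf0, mem[0x1f]=0x89, mem[0x02]=0x8e

MEM[0x16,0x22,0x1f,0x02] = 7d f0 89 8e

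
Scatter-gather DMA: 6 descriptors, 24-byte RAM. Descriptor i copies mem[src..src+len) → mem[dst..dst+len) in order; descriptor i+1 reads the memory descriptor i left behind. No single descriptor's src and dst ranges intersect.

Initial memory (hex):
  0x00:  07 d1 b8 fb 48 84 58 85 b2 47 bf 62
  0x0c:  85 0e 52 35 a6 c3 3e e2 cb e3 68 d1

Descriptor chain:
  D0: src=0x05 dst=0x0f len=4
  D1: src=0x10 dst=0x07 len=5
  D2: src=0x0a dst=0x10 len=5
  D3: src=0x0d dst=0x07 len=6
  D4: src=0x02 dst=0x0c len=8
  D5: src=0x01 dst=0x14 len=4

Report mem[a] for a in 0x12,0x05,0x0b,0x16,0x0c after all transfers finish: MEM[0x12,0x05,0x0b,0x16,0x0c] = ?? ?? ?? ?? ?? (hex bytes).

MEM[0x12,0x05,0x0b,0x16,0x0c] = 52 84 cb fb b8

#0 dst[0x0f+4] := {0x84,0x58,0x85,0xb2}
#1 dst[0x07+5] := {0x58,0x85,0xb2,0xe2,0xcb}
#2 dst[0x10+5] := {0xe2,0xcb,0x85,0x0e,0x52}
#3 dst[0x07+6] := {0x0e,0x52,0x84,0xe2,0xcb,0x85}
#4 dst[0x0c+8] := {0xb8,0xfb,0x48,0x84,0x58,0x0e,0x52,0x84}
#5 dst[0x14+4] := {0xd1,0xb8,0xfb,0x48}
query mem[0x12]=0x52, mem[0x05]=0x84, mem[0x0b]=0xcb, mem[0x16]=0xfb, mem[0x0c]=0xb8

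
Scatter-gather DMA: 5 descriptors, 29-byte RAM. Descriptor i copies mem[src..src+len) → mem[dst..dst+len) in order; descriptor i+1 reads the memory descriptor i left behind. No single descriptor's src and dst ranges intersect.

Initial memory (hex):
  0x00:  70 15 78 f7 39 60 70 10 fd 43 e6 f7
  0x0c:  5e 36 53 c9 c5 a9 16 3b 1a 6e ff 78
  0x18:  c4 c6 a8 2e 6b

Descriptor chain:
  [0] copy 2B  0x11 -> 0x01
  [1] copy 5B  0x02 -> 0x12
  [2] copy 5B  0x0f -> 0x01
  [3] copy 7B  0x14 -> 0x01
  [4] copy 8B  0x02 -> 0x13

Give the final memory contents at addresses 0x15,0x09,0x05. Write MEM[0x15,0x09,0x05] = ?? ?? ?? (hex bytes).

#0 dst[0x01+2] := {0xa9,0x16}
#1 dst[0x12+5] := {0x16,0xf7,0x39,0x60,0x70}
#2 dst[0x01+5] := {0xc9,0xc5,0xa9,0x16,0xf7}
#3 dst[0x01+7] := {0x39,0x60,0x70,0x78,0xc4,0xc6,0xa8}
#4 dst[0x13+8] := {0x60,0x70,0x78,0xc4,0xc6,0xa8,0xfd,0x43}
query mem[0x15]=0x78, mem[0x09]=0x43, mem[0x05]=0xc4

MEM[0x15,0x09,0x05] = 78 43 c4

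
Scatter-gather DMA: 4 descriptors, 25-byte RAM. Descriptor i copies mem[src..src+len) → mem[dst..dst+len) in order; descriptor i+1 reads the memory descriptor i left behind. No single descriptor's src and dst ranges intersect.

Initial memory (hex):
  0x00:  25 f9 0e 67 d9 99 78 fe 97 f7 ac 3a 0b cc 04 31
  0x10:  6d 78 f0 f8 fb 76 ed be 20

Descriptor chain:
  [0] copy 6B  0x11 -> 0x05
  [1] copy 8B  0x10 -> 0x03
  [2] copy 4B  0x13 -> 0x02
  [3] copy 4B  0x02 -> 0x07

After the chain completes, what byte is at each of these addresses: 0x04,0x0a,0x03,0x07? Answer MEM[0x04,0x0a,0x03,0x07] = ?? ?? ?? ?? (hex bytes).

D0: mem[0x05..0x0a] <- [78 f0 f8 fb 76 ed]
D1: mem[0x03..0x0a] <- [6d 78 f0 f8 fb 76 ed be]
D2: mem[0x02..0x05] <- [f8 fb 76 ed]
D3: mem[0x07..0x0a] <- [f8 fb 76 ed]
query mem[0x04]=0x76, mem[0x0a]=0xed, mem[0x03]=0xfb, mem[0x07]=0xf8

MEM[0x04,0x0a,0x03,0x07] = 76 ed fb f8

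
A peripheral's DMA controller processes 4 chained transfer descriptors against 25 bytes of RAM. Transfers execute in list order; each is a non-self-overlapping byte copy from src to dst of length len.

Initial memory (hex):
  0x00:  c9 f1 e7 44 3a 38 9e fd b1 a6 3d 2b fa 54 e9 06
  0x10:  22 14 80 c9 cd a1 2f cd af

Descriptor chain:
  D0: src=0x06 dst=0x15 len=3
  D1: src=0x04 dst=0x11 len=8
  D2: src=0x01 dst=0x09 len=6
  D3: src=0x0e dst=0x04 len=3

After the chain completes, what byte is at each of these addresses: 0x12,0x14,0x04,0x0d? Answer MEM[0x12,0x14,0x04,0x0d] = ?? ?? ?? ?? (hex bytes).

MEM[0x12,0x14,0x04,0x0d] = 38 fd 9e 38

D0: mem[0x15..0x17] <- [9e fd b1]
D1: mem[0x11..0x18] <- [3a 38 9e fd b1 a6 3d 2b]
D2: mem[0x09..0x0e] <- [f1 e7 44 3a 38 9e]
D3: mem[0x04..0x06] <- [9e 06 22]
query mem[0x12]=0x38, mem[0x14]=0xfd, mem[0x04]=0x9e, mem[0x0d]=0x38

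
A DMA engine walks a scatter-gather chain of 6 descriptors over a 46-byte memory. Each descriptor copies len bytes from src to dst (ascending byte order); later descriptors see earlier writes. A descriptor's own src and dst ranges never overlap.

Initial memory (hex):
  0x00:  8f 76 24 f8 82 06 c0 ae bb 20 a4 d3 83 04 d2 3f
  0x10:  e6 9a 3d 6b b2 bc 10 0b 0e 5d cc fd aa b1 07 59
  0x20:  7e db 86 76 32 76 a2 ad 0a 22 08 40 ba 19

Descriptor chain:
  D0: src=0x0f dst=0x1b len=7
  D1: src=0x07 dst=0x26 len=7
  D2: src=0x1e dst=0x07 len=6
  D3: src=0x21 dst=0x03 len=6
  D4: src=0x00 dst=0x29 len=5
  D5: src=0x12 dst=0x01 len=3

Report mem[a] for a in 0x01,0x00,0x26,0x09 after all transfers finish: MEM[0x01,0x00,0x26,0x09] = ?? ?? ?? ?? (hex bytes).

[0] 0x0f->0x1b len=7 : 3f e6 9a 3d 6b b2 bc
[1] 0x07->0x26 len=7 : ae bb 20 a4 d3 83 04
[2] 0x1e->0x07 len=6 : 3d 6b b2 bc 86 76
[3] 0x21->0x03 len=6 : bc 86 76 32 76 ae
[4] 0x00->0x29 len=5 : 8f 76 24 bc 86
[5] 0x12->0x01 len=3 : 3d 6b b2
query mem[0x01]=0x3d, mem[0x00]=0x8f, mem[0x26]=0xae, mem[0x09]=0xb2

MEM[0x01,0x00,0x26,0x09] = 3d 8f ae b2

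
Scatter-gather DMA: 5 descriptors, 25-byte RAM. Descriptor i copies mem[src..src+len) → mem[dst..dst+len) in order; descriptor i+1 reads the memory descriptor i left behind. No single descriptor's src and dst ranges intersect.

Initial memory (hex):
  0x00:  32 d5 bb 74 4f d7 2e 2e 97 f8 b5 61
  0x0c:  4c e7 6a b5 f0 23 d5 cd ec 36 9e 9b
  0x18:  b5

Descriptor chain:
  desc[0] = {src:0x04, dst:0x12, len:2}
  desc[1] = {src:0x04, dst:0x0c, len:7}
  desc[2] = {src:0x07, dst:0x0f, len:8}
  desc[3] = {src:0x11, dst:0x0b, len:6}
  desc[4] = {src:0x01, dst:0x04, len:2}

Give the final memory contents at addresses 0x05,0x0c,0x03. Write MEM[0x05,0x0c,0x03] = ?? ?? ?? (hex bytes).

MEM[0x05,0x0c,0x03] = bb b5 74

  after D0: wrote 2B at 0x12 = 4fd7
  after D1: wrote 7B at 0x0c = 4fd72e2e97f8b5
  after D2: wrote 8B at 0x0f = 2e97f8b5614fd72e
  after D3: wrote 6B at 0x0b = f8b5614fd72e
  after D4: wrote 2B at 0x04 = d5bb
query mem[0x05]=0xbb, mem[0x0c]=0xb5, mem[0x03]=0x74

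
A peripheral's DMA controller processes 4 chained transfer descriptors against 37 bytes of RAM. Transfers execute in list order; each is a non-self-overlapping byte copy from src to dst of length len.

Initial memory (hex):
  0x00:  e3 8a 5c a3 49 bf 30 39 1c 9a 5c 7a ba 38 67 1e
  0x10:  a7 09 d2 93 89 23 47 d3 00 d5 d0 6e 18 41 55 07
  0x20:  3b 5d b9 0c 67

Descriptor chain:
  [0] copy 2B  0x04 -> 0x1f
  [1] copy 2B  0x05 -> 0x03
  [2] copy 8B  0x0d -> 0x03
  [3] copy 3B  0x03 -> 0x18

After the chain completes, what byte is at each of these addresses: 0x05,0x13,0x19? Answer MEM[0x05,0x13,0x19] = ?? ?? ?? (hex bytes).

D0: mem[0x1f..0x20] <- [49 bf]
D1: mem[0x03..0x04] <- [bf 30]
D2: mem[0x03..0x0a] <- [38 67 1e a7 09 d2 93 89]
D3: mem[0x18..0x1a] <- [38 67 1e]
query mem[0x05]=0x1e, mem[0x13]=0x93, mem[0x19]=0x67

MEM[0x05,0x13,0x19] = 1e 93 67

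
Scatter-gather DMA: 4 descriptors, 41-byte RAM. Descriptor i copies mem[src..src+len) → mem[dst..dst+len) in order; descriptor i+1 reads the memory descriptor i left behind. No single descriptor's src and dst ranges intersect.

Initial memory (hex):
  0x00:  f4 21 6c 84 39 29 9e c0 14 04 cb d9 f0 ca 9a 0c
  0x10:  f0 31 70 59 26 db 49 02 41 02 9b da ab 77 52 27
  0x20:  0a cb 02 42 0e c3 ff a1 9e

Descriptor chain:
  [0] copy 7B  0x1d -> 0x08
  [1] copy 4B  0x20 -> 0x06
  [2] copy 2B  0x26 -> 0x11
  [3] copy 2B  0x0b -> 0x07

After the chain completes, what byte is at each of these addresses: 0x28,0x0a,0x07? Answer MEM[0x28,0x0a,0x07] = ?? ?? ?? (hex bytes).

MEM[0x28,0x0a,0x07] = 9e 27 0a

D0: mem[0x08..0x0e] <- [77 52 27 0a cb 02 42]
D1: mem[0x06..0x09] <- [0a cb 02 42]
D2: mem[0x11..0x12] <- [ff a1]
D3: mem[0x07..0x08] <- [0a cb]
query mem[0x28]=0x9e, mem[0x0a]=0x27, mem[0x07]=0x0a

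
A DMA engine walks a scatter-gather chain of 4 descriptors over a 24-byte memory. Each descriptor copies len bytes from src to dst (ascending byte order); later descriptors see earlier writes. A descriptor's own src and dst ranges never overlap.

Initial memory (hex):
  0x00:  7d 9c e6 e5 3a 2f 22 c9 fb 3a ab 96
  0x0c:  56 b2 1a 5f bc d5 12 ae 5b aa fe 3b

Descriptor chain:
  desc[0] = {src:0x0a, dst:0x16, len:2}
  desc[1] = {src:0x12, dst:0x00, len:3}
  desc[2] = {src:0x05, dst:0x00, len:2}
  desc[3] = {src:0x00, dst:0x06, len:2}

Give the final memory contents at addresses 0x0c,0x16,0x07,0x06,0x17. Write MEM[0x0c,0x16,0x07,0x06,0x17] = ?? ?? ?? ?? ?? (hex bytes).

[0] 0x0a->0x16 len=2 : ab 96
[1] 0x12->0x00 len=3 : 12 ae 5b
[2] 0x05->0x00 len=2 : 2f 22
[3] 0x00->0x06 len=2 : 2f 22
query mem[0x0c]=0x56, mem[0x16]=0xab, mem[0x07]=0x22, mem[0x06]=0x2f, mem[0x17]=0x96

MEM[0x0c,0x16,0x07,0x06,0x17] = 56 ab 22 2f 96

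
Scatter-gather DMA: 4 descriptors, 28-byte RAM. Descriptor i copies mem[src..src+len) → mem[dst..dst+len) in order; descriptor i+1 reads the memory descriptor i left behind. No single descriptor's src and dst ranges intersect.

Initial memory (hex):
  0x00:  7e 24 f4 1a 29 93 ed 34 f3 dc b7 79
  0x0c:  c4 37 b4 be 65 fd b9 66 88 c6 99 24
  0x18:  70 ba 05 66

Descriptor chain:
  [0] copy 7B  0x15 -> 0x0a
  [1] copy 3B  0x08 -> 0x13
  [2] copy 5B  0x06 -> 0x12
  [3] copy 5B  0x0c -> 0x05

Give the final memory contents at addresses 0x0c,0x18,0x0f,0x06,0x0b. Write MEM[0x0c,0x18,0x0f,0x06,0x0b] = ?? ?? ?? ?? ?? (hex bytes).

  after D0: wrote 7B at 0x0a = c6992470ba0566
  after D1: wrote 3B at 0x13 = f3dcc6
  after D2: wrote 5B at 0x12 = ed34f3dcc6
  after D3: wrote 5B at 0x05 = 2470ba0566
query mem[0x0c]=0x24, mem[0x18]=0x70, mem[0x0f]=0x05, mem[0x06]=0x70, mem[0x0b]=0x99

MEM[0x0c,0x18,0x0f,0x06,0x0b] = 24 70 05 70 99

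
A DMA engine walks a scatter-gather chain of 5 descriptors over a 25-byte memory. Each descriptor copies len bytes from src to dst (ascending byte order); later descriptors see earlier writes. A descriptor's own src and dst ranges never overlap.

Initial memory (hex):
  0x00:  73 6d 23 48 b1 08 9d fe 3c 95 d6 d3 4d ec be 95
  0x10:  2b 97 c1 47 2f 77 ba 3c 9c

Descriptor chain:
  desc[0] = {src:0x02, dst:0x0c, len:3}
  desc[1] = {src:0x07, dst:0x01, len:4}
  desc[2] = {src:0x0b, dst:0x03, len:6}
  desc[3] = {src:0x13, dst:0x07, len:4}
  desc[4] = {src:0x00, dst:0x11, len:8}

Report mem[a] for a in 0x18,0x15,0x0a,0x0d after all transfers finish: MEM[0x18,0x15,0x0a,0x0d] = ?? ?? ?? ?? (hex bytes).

D0: mem[0x0c..0x0e] <- [23 48 b1]
D1: mem[0x01..0x04] <- [fe 3c 95 d6]
D2: mem[0x03..0x08] <- [d3 23 48 b1 95 2b]
D3: mem[0x07..0x0a] <- [47 2f 77 ba]
D4: mem[0x11..0x18] <- [73 fe 3c d3 23 48 b1 47]
query mem[0x18]=0x47, mem[0x15]=0x23, mem[0x0a]=0xba, mem[0x0d]=0x48

MEM[0x18,0x15,0x0a,0x0d] = 47 23 ba 48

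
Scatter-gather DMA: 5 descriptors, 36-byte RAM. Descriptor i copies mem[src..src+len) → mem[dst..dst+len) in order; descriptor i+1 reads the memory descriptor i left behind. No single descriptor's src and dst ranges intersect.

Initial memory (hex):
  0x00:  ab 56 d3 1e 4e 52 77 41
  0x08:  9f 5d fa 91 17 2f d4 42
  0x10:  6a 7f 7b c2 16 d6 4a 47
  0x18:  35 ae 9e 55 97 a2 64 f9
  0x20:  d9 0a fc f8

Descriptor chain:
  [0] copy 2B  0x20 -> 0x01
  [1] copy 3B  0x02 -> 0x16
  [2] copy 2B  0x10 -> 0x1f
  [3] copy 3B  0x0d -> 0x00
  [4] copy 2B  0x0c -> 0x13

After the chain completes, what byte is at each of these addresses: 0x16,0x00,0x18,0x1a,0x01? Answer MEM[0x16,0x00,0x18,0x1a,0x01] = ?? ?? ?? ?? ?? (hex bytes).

  after D0: wrote 2B at 0x01 = d90a
  after D1: wrote 3B at 0x16 = 0a1e4e
  after D2: wrote 2B at 0x1f = 6a7f
  after D3: wrote 3B at 0x00 = 2fd442
  after D4: wrote 2B at 0x13 = 172f
query mem[0x16]=0x0a, mem[0x00]=0x2f, mem[0x18]=0x4e, mem[0x1a]=0x9e, mem[0x01]=0xd4

MEM[0x16,0x00,0x18,0x1a,0x01] = 0a 2f 4e 9e d4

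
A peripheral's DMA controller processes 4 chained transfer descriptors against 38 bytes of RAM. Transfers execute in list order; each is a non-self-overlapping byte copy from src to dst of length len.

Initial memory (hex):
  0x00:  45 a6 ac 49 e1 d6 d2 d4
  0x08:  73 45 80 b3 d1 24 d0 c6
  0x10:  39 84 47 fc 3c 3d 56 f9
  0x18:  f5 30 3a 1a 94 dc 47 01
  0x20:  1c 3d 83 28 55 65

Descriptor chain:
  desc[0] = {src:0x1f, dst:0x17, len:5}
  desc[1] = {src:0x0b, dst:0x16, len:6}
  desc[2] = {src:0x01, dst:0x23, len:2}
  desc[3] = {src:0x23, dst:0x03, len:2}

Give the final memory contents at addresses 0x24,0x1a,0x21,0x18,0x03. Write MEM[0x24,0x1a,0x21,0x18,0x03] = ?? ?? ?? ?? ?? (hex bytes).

D0: mem[0x17..0x1b] <- [01 1c 3d 83 28]
D1: mem[0x16..0x1b] <- [b3 d1 24 d0 c6 39]
D2: mem[0x23..0x24] <- [a6 ac]
D3: mem[0x03..0x04] <- [a6 ac]
query mem[0x24]=0xac, mem[0x1a]=0xc6, mem[0x21]=0x3d, mem[0x18]=0x24, mem[0x03]=0xa6

MEM[0x24,0x1a,0x21,0x18,0x03] = ac c6 3d 24 a6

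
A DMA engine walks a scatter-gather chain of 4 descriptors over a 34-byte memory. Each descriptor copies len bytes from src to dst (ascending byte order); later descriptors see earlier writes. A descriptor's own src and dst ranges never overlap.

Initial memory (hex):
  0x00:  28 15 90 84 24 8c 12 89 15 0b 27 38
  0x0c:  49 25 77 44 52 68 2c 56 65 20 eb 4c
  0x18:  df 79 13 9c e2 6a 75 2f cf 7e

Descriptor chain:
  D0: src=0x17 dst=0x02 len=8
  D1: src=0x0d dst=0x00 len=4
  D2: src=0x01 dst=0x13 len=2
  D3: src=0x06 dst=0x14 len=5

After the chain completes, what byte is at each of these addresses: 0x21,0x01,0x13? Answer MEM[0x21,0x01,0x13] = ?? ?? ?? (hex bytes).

MEM[0x21,0x01,0x13] = 7e 77 77

#0 dst[0x02+8] := {0x4c,0xdf,0x79,0x13,0x9c,0xe2,0x6a,0x75}
#1 dst[0x00+4] := {0x25,0x77,0x44,0x52}
#2 dst[0x13+2] := {0x77,0x44}
#3 dst[0x14+5] := {0x9c,0xe2,0x6a,0x75,0x27}
query mem[0x21]=0x7e, mem[0x01]=0x77, mem[0x13]=0x77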